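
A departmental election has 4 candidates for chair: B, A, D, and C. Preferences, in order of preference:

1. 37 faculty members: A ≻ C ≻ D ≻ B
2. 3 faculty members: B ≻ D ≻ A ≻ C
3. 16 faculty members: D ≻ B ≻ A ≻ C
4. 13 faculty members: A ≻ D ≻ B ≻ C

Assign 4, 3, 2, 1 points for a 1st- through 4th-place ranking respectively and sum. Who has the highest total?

A

B: 37·1 + 3·4 + 16·3 + 13·2 = 123
A: 37·4 + 3·2 + 16·2 + 13·4 = 238
D: 37·2 + 3·3 + 16·4 + 13·3 = 186
C: 37·3 + 3·1 + 16·1 + 13·1 = 143
A has the highest Borda score (238).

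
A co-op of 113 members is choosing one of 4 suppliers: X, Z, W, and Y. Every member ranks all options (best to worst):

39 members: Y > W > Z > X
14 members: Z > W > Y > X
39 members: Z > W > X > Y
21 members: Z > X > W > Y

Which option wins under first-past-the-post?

Z

First-place votes: X 0, Z 74, W 0, Y 39.
Z has the most first-place votes.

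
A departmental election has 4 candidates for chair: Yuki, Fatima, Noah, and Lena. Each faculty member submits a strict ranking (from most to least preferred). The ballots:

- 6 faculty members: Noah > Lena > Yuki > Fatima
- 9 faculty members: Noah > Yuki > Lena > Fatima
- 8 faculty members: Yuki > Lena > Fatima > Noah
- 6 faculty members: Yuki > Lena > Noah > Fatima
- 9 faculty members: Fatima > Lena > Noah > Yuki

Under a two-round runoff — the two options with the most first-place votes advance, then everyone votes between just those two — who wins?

Noah

Round 1 first-place votes: Yuki 14, Fatima 9, Noah 15, Lena 0.
Noah and Yuki advance.
Runoff: Noah is preferred to Yuki by 24 voters; Yuki by 14.
Noah wins the runoff.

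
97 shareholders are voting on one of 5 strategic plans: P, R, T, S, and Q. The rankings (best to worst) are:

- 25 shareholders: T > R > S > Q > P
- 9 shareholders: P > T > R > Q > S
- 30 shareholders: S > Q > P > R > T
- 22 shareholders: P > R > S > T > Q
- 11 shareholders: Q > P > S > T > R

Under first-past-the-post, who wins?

P

First-place votes: P 31, R 0, T 25, S 30, Q 11.
P has the most first-place votes.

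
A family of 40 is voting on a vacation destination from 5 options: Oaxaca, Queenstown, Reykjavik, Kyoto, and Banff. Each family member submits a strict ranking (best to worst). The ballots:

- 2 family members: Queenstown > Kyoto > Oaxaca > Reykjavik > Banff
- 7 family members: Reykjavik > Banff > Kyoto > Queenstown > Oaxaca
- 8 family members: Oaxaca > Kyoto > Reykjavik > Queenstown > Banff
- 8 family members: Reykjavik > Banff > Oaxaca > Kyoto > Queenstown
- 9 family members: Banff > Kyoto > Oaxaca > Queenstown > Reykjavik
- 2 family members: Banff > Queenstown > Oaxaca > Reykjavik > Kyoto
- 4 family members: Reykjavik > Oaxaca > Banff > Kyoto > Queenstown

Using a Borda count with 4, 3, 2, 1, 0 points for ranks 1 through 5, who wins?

Oaxaca: 2·2 + 7·0 + 8·4 + 8·2 + 9·2 + 2·2 + 4·3 = 86
Queenstown: 2·4 + 7·1 + 8·1 + 8·0 + 9·1 + 2·3 + 4·0 = 38
Reykjavik: 2·1 + 7·4 + 8·2 + 8·4 + 9·0 + 2·1 + 4·4 = 96
Kyoto: 2·3 + 7·2 + 8·3 + 8·1 + 9·3 + 2·0 + 4·1 = 83
Banff: 2·0 + 7·3 + 8·0 + 8·3 + 9·4 + 2·4 + 4·2 = 97
Banff has the highest Borda score (97).

Banff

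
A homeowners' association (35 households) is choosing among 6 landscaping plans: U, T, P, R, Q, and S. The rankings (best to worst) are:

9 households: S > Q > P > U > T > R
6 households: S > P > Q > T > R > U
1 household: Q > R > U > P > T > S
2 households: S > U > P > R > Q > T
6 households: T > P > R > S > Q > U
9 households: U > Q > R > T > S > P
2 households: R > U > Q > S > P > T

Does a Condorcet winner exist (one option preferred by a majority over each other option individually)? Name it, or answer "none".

Checking pairwise contests:
P beats U 21–14.
U beats T 23–12.
Q beats P 21–14.
U beats R 20–15.
S beats Q 23–12.
R beats S 18–17.
Every option loses at least one head-to-head, so there is no Condorcet winner.

none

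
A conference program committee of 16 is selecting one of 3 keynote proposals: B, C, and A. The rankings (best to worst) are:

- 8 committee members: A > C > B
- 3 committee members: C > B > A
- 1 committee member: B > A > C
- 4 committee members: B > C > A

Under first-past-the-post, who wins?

A

First-place votes: B 5, C 3, A 8.
A has the most first-place votes.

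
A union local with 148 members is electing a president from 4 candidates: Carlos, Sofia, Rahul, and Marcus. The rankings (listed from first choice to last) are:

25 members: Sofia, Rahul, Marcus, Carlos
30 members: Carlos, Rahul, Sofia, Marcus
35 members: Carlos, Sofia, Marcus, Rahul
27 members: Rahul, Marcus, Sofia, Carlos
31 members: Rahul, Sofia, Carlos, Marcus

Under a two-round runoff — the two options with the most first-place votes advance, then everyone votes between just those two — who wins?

Round 1 first-place votes: Carlos 65, Sofia 25, Rahul 58, Marcus 0.
Carlos and Rahul advance.
Runoff: Carlos is preferred to Rahul by 65 voters; Rahul by 83.
Rahul wins the runoff.

Rahul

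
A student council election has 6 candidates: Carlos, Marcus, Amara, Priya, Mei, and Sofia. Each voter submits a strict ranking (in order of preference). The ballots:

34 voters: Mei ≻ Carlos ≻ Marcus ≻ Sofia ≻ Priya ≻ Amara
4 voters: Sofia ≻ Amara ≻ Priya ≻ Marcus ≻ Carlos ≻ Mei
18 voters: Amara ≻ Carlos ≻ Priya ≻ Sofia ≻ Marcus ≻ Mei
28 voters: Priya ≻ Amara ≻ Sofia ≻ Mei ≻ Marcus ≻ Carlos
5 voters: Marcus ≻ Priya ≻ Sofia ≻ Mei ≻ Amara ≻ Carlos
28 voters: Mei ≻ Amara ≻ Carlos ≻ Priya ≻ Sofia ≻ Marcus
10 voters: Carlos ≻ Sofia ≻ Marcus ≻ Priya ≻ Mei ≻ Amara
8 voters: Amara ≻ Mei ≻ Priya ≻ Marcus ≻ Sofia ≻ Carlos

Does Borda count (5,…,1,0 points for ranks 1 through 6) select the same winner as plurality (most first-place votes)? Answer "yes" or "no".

Borda — scores: Carlos 346, Marcus 227, Amara 375, Priya 360, Mei 418, Sofia 299. Winner: Mei.
Plurality — first-place votes: Carlos 10, Marcus 5, Amara 26, Priya 28, Mei 62, Sofia 4. Winner: Mei.
The two methods agree.

yes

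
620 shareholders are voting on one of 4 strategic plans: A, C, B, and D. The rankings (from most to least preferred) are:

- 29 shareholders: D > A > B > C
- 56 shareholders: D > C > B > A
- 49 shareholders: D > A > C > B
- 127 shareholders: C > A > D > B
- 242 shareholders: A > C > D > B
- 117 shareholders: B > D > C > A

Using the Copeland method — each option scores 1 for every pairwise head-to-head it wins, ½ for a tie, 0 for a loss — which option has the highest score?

A

A: beats C, B, and D → score 3.
C: beats B and D; loses to A → score 2.
B: loses to A, C, and D → score 0.
D: beats B; loses to A and C → score 1.
A has the best pairwise record.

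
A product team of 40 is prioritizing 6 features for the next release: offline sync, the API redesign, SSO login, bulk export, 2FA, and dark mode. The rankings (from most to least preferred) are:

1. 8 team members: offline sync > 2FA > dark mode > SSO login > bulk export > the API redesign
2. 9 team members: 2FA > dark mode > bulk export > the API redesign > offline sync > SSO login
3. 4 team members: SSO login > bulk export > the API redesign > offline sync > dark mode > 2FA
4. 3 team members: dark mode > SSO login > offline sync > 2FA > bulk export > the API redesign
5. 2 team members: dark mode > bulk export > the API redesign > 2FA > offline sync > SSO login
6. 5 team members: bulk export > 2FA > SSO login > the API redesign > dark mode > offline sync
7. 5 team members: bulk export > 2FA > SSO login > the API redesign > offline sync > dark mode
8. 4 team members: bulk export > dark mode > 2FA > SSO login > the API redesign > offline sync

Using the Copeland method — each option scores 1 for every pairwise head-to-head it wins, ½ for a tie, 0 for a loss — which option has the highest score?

2FA

offline sync: loses to the API redesign, SSO login, bulk export, 2FA, and dark mode → score 0.
the API redesign: beats offline sync; loses to SSO login, bulk export, 2FA, and dark mode → score 1.
SSO login: beats offline sync and the API redesign; loses to bulk export, 2FA, and dark mode → score 2.
bulk export: beats offline sync, the API redesign, and SSO login; ties 2FA; loses to dark mode → score 3.5.
2FA: beats offline sync, the API redesign, SSO login, and dark mode; ties bulk export → score 4.5.
dark mode: beats offline sync, the API redesign, SSO login, and bulk export; loses to 2FA → score 4.
2FA has the best pairwise record.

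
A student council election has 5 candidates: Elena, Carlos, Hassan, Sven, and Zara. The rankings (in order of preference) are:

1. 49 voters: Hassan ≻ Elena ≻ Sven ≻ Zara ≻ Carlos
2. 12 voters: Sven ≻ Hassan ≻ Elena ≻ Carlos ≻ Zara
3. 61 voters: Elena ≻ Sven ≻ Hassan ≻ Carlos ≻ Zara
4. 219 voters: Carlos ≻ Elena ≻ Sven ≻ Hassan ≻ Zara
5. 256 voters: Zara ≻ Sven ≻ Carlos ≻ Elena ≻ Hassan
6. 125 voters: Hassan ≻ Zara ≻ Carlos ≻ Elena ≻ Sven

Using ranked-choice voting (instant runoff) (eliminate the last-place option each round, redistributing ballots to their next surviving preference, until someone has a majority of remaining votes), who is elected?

Hassan

Round 1: Elena 61, Carlos 219, Hassan 174, Sven 12, Zara 256. Eliminate Sven.
Round 2: Elena 61, Carlos 219, Hassan 186, Zara 256. Eliminate Elena.
Round 3: Carlos 219, Hassan 247, Zara 256. Eliminate Carlos.
Round 4: Hassan 466, Zara 256. Hassan has a majority.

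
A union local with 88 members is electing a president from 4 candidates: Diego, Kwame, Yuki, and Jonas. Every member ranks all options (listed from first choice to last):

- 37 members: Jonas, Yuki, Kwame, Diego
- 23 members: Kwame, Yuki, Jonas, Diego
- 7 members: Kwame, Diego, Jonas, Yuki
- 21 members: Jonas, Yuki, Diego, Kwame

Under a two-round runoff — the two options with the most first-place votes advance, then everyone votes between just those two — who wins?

Jonas

Round 1 first-place votes: Diego 0, Kwame 30, Yuki 0, Jonas 58.
Jonas and Kwame advance.
Runoff: Jonas is preferred to Kwame by 58 voters; Kwame by 30.
Jonas wins the runoff.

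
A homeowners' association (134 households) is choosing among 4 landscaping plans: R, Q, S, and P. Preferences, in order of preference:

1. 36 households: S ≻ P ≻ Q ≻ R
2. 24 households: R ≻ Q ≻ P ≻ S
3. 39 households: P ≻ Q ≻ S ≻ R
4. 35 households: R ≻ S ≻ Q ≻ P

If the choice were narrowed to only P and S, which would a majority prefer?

Voters preferring P to S: 63; preferring S to P: 71.
S wins the head-to-head.

S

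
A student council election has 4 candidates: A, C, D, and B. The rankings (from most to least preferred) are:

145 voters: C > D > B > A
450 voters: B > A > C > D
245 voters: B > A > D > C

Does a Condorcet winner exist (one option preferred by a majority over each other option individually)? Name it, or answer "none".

B

B vs A: 840–0 for B.
B vs C: 695–145 for B.
B vs D: 695–145 for B.
B beats every other option head-to-head.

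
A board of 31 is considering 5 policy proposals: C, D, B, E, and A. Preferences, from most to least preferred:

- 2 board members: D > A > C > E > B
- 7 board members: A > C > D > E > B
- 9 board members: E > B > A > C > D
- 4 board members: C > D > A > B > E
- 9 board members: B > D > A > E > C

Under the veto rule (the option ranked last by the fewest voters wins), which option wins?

A

Last-place votes: C 9, D 9, B 9, E 4, A 0.
A is ranked last by the fewest voters, so A wins.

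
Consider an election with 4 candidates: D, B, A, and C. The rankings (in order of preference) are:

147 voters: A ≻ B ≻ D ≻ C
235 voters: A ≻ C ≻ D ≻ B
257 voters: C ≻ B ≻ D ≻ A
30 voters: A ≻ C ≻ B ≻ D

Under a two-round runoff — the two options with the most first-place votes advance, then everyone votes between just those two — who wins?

A

Round 1 first-place votes: D 0, B 0, A 412, C 257.
A and C advance.
Runoff: A is preferred to C by 412 voters; C by 257.
A wins the runoff.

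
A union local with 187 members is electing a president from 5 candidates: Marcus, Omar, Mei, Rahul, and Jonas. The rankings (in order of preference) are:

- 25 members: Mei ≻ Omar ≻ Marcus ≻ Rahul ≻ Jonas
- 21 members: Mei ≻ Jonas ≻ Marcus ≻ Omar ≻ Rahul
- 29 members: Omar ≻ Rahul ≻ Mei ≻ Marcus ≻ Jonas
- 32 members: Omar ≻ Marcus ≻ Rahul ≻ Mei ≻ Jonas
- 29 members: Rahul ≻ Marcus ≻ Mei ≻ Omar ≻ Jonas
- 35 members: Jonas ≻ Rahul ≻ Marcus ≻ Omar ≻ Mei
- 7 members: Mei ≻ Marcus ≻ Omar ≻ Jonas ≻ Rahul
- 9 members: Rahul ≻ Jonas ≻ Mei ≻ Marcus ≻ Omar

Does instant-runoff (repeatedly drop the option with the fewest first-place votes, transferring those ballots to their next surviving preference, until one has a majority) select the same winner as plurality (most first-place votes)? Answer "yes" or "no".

yes

Instant-runoff — R1 Marcus 0, Omar 61, Mei 53, Rahul 38, Jonas 35 (Marcus out); R2 Omar 61, Mei 53, Rahul 38, Jonas 35 (Jonas out); R3 Omar 61, Mei 53, Rahul 73 (Mei out); R4 Omar 114, Rahul 73 (Omar winner). Winner: Omar.
Plurality — first-place votes: Marcus 0, Omar 61, Mei 53, Rahul 38, Jonas 35. Winner: Omar.
The two methods agree.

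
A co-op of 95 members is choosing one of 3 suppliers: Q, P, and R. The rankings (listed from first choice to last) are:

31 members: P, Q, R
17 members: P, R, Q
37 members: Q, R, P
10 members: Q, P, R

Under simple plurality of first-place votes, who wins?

First-place votes: Q 47, P 48, R 0.
P has the most first-place votes.

P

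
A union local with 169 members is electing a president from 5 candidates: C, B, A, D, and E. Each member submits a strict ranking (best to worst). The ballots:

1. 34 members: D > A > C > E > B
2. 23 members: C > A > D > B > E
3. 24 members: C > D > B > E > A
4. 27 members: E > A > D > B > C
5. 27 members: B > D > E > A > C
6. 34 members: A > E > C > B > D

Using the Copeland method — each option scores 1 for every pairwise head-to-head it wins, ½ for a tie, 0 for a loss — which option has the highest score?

C: beats B; loses to A, D, and E → score 1.
B: loses to C, A, D, and E → score 0.
A: beats C, B, and E; loses to D → score 3.
D: beats C, B, A, and E → score 4.
E: beats C and B; loses to A and D → score 2.
D has the best pairwise record.

D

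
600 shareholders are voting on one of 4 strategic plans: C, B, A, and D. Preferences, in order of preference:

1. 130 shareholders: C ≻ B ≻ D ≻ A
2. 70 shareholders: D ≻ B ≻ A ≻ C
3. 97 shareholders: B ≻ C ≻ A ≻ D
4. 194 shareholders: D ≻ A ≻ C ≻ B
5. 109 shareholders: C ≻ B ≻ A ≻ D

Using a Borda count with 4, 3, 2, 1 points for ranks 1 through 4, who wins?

C

C: 130·4 + 70·1 + 97·3 + 194·2 + 109·4 = 1705
B: 130·3 + 70·3 + 97·4 + 194·1 + 109·3 = 1509
A: 130·1 + 70·2 + 97·2 + 194·3 + 109·2 = 1264
D: 130·2 + 70·4 + 97·1 + 194·4 + 109·1 = 1522
C has the highest Borda score (1705).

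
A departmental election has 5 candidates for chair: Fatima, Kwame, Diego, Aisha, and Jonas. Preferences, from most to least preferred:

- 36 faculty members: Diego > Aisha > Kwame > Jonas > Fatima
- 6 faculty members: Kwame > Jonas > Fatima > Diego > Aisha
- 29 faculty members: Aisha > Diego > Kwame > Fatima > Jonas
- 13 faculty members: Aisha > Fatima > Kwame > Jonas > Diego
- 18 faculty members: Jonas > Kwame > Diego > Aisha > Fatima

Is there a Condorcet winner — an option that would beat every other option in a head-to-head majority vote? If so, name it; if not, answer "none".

Diego

Diego vs Fatima: 83–19 for Diego.
Diego vs Kwame: 65–37 for Diego.
Diego vs Aisha: 60–42 for Diego.
Diego vs Jonas: 65–37 for Diego.
Diego beats every other option head-to-head.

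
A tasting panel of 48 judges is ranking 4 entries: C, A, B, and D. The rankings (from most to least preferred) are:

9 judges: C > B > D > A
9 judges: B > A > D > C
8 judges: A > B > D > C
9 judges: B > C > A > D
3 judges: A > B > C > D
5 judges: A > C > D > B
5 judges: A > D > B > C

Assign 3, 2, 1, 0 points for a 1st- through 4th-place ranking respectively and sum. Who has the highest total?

C: 9·3 + 9·0 + 8·0 + 9·2 + 3·1 + 5·2 + 5·0 = 58
A: 9·0 + 9·2 + 8·3 + 9·1 + 3·3 + 5·3 + 5·3 = 90
B: 9·2 + 9·3 + 8·2 + 9·3 + 3·2 + 5·0 + 5·1 = 99
D: 9·1 + 9·1 + 8·1 + 9·0 + 3·0 + 5·1 + 5·2 = 41
B has the highest Borda score (99).

B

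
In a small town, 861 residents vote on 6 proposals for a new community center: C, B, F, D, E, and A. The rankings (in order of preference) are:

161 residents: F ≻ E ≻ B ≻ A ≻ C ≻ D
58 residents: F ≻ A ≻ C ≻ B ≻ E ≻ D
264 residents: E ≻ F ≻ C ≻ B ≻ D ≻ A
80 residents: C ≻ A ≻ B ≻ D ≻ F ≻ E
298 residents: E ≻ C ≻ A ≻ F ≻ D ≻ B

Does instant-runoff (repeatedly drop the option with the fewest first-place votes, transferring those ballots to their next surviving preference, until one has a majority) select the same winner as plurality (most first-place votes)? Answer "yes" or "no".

yes

Instant-runoff — R1 C 80, B 0, F 219, D 0, E 562, A 0 (E winner). Winner: E.
Plurality — first-place votes: C 80, B 0, F 219, D 0, E 562, A 0. Winner: E.
The two methods agree.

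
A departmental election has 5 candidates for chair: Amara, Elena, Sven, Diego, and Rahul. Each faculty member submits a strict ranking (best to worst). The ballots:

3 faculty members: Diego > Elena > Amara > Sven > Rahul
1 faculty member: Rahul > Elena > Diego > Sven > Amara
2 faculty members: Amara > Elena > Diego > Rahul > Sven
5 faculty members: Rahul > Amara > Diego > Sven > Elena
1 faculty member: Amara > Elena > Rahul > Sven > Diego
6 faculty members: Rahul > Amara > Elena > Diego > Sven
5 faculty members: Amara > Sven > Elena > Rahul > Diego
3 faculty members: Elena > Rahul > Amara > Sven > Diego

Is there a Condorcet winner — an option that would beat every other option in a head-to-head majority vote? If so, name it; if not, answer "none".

Checking pairwise contests:
Rahul beats Amara 15–11.
Amara beats Elena 19–7.
Amara beats Sven 25–1.
Amara beats Diego 22–4.
Elena beats Rahul 14–12.
Every option loses at least one head-to-head, so there is no Condorcet winner.

none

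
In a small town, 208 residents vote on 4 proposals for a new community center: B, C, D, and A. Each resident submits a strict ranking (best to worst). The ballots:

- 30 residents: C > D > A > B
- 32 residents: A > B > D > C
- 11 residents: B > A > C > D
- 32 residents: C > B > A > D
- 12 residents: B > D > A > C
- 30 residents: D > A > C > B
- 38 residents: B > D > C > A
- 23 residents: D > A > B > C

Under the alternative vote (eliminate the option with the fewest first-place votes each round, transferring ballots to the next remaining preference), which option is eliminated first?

A

Round 1: B 61, C 62, D 53, A 32. Eliminate A.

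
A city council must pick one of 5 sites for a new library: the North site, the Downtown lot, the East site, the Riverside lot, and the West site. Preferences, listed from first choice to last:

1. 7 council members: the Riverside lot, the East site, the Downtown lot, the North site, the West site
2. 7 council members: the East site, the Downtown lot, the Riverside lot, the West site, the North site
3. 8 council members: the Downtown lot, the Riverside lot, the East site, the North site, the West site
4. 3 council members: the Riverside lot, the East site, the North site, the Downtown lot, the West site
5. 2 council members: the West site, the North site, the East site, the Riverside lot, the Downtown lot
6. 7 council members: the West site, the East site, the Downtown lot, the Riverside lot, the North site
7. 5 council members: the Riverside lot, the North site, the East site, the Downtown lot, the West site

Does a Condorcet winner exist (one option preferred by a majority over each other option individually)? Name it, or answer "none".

none

Checking pairwise contests:
the Downtown lot beats the North site 29–10.
the East site beats the Downtown lot 31–8.
the Riverside lot beats the East site 23–16.
the Downtown lot beats the Riverside lot 22–17.
the North site beats the West site 23–16.
Every option loses at least one head-to-head, so there is no Condorcet winner.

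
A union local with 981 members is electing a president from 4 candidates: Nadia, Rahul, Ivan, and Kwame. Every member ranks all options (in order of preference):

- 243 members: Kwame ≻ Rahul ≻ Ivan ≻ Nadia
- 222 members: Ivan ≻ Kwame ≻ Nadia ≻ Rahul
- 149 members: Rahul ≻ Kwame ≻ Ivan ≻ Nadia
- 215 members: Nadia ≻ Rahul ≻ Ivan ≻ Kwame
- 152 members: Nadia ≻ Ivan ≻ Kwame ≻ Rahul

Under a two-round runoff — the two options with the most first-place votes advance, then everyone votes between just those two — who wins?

Kwame

Round 1 first-place votes: Nadia 367, Rahul 149, Ivan 222, Kwame 243.
Nadia and Kwame advance.
Runoff: Nadia is preferred to Kwame by 367 voters; Kwame by 614.
Kwame wins the runoff.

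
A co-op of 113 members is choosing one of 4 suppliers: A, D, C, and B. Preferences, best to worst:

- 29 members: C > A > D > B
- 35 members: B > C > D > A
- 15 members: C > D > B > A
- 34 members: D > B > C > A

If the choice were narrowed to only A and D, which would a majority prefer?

D

Voters preferring A to D: 29; preferring D to A: 84.
D wins the head-to-head.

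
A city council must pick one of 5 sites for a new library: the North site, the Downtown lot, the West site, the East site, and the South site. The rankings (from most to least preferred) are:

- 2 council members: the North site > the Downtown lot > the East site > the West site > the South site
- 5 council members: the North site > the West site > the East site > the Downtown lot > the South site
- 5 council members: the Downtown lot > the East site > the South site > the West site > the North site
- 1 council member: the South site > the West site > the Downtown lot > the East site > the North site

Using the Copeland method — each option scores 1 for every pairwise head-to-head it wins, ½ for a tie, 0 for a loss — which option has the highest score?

the North site: beats the Downtown lot, the West site, the East site, and the South site → score 4.
the Downtown lot: beats the West site, the East site, and the South site; loses to the North site → score 3.
the West site: beats the South site; loses to the North site, the Downtown lot, and the East site → score 1.
the East site: beats the West site and the South site; loses to the North site and the Downtown lot → score 2.
the South site: loses to the North site, the Downtown lot, the West site, and the East site → score 0.
the North site has the best pairwise record.

the North site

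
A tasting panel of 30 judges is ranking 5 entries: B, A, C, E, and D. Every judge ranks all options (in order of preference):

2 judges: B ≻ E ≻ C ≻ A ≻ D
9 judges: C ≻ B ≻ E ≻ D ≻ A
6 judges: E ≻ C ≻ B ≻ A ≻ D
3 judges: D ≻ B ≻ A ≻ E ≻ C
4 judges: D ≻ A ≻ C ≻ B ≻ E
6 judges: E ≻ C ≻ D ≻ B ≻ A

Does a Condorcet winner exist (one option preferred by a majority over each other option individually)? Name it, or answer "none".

none

Checking pairwise contests:
C beats B 25–5.
B beats A 26–4.
E beats C 17–13.
B beats E 18–12.
B beats D 17–13.
Every option loses at least one head-to-head, so there is no Condorcet winner.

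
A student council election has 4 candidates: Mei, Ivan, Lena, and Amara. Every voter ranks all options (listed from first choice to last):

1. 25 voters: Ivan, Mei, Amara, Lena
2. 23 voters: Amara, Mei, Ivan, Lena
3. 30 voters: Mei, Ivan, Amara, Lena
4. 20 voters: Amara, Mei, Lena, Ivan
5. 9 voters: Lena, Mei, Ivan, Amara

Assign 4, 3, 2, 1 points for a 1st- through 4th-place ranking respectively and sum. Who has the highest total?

Mei: 25·3 + 23·3 + 30·4 + 20·3 + 9·3 = 351
Ivan: 25·4 + 23·2 + 30·3 + 20·1 + 9·2 = 274
Lena: 25·1 + 23·1 + 30·1 + 20·2 + 9·4 = 154
Amara: 25·2 + 23·4 + 30·2 + 20·4 + 9·1 = 291
Mei has the highest Borda score (351).

Mei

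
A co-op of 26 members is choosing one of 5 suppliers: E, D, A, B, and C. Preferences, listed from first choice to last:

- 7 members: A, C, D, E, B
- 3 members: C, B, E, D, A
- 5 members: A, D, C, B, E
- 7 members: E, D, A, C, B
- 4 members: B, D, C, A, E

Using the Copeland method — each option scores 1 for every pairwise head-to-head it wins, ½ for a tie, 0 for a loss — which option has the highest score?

E: beats B; loses to D, A, and C → score 1.
D: beats E, A, B, and C → score 4.
A: beats E, B, and C; loses to D → score 3.
B: loses to E, D, A, and C → score 0.
C: beats E and B; loses to D and A → score 2.
D has the best pairwise record.

D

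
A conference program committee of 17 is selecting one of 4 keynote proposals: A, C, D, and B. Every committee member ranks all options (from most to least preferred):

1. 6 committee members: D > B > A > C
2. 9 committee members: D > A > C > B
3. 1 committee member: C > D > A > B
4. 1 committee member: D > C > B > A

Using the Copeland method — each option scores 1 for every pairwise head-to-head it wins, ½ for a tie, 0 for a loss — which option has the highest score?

D

A: beats C and B; loses to D → score 2.
C: beats B; loses to A and D → score 1.
D: beats A, C, and B → score 3.
B: loses to A, C, and D → score 0.
D has the best pairwise record.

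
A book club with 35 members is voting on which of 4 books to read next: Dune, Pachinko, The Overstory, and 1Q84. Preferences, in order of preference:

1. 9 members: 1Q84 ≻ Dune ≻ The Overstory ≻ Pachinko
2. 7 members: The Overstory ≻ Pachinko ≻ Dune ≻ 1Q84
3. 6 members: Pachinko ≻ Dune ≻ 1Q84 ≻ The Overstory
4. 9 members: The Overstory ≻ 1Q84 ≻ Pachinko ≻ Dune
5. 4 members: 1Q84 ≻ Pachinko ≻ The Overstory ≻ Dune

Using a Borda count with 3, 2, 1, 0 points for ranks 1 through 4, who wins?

Dune: 9·2 + 7·1 + 6·2 + 9·0 + 4·0 = 37
Pachinko: 9·0 + 7·2 + 6·3 + 9·1 + 4·2 = 49
The Overstory: 9·1 + 7·3 + 6·0 + 9·3 + 4·1 = 61
1Q84: 9·3 + 7·0 + 6·1 + 9·2 + 4·3 = 63
1Q84 has the highest Borda score (63).

1Q84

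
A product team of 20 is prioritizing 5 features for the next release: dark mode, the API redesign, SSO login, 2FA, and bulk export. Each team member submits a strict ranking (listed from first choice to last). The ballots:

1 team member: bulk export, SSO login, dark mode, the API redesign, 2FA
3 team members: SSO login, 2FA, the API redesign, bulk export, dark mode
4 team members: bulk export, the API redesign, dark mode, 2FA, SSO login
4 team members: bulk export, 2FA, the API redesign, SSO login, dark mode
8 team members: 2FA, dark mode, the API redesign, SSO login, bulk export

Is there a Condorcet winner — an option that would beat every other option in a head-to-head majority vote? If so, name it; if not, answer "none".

2FA

2FA vs dark mode: 15–5 for 2FA.
2FA vs the API redesign: 15–5 for 2FA.
2FA vs SSO login: 16–4 for 2FA.
2FA vs bulk export: 11–9 for 2FA.
2FA beats every other option head-to-head.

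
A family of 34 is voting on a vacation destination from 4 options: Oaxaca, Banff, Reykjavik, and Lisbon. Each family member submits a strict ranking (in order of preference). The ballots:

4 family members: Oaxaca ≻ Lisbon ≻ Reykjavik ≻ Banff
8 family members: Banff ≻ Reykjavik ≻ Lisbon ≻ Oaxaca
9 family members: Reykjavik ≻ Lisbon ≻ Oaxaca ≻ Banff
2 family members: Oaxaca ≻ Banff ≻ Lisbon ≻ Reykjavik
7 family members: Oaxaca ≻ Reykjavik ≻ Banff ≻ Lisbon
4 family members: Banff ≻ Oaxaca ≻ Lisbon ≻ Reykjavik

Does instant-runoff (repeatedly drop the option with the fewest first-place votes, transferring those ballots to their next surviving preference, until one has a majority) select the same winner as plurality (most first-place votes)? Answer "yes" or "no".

Instant-runoff — R1 Oaxaca 13, Banff 12, Reykjavik 9, Lisbon 0 (Lisbon out); R2 Oaxaca 13, Banff 12, Reykjavik 9 (Reykjavik out); R3 Oaxaca 22, Banff 12 (Oaxaca winner). Winner: Oaxaca.
Plurality — first-place votes: Oaxaca 13, Banff 12, Reykjavik 9, Lisbon 0. Winner: Oaxaca.
The two methods agree.

yes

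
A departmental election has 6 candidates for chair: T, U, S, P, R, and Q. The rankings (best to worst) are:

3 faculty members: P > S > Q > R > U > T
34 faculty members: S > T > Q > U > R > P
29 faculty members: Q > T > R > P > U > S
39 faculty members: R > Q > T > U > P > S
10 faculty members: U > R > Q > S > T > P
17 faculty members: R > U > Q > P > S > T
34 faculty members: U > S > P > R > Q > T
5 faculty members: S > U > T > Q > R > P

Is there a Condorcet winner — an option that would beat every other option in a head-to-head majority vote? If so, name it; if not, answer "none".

R

R vs T: 103–68 for R.
R vs U: 88–83 for R.
R vs S: 95–76 for R.
R vs P: 134–37 for R.
R vs Q: 100–71 for R.
R beats every other option head-to-head.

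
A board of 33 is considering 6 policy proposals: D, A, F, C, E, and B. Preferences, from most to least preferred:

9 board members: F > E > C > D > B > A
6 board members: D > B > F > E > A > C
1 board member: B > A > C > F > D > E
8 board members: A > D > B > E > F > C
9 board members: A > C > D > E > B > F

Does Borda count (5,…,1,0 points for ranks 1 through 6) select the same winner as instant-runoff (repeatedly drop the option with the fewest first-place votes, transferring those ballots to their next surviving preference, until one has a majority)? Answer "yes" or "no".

Borda — scores: D 108, A 95, F 73, C 66, E 82, B 71. Winner: D.
Instant-runoff — R1 D 6, A 17, F 9, C 0, E 0, B 1 (A winner). Winner: A.
The two methods disagree.

no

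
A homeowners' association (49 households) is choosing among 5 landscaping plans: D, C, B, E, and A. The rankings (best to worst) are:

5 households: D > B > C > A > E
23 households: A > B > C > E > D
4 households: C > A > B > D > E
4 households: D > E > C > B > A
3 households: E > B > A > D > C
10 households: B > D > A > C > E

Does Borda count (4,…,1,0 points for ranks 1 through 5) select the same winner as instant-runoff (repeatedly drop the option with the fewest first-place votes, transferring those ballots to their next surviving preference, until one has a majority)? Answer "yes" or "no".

no

Borda — scores: D 73, C 90, B 145, E 47, A 135. Winner: B.
Instant-runoff — R1 D 9, C 4, B 10, E 3, A 23 (E out); R2 D 9, C 4, B 13, A 23 (C out); R3 D 9, B 13, A 27 (A winner). Winner: A.
The two methods disagree.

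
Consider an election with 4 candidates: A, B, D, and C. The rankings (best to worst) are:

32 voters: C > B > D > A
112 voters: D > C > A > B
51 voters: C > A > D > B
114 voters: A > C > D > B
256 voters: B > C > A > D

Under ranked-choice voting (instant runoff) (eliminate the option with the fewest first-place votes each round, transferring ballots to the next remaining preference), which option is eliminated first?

Round 1: A 114, B 256, D 112, C 83. Eliminate C.

C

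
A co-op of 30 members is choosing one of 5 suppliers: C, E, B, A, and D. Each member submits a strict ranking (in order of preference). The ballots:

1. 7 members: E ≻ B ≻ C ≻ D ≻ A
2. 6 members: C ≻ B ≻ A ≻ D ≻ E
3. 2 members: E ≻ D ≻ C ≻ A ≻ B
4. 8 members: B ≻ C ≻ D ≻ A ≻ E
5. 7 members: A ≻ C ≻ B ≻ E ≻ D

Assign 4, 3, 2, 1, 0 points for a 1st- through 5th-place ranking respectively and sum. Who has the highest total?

C

C: 7·2 + 6·4 + 2·2 + 8·3 + 7·3 = 87
E: 7·4 + 6·0 + 2·4 + 8·0 + 7·1 = 43
B: 7·3 + 6·3 + 2·0 + 8·4 + 7·2 = 85
A: 7·0 + 6·2 + 2·1 + 8·1 + 7·4 = 50
D: 7·1 + 6·1 + 2·3 + 8·2 + 7·0 = 35
C has the highest Borda score (87).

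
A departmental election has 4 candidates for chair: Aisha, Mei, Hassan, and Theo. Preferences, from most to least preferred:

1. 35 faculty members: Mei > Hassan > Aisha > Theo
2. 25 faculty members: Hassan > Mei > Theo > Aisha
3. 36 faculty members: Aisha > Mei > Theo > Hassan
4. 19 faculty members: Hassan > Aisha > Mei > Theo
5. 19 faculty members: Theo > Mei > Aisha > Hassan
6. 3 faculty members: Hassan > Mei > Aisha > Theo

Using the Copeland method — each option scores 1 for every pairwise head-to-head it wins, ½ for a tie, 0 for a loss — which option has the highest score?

Aisha: beats Theo; loses to Mei and Hassan → score 1.
Mei: beats Aisha, Hassan, and Theo → score 3.
Hassan: beats Aisha and Theo; loses to Mei → score 2.
Theo: loses to Aisha, Mei, and Hassan → score 0.
Mei has the best pairwise record.

Mei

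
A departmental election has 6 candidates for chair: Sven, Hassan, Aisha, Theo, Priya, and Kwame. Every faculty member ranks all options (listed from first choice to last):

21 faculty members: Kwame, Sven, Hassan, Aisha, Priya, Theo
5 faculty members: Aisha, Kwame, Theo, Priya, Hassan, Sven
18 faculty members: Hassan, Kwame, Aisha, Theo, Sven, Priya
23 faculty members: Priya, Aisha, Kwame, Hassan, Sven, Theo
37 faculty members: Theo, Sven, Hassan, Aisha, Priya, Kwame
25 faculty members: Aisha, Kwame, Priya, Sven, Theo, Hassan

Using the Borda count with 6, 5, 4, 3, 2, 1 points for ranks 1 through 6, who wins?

Sven: 21·5 + 5·1 + 18·2 + 23·2 + 37·5 + 25·3 = 452
Hassan: 21·4 + 5·2 + 18·6 + 23·3 + 37·4 + 25·1 = 444
Aisha: 21·3 + 5·6 + 18·4 + 23·5 + 37·3 + 25·6 = 541
Theo: 21·1 + 5·4 + 18·3 + 23·1 + 37·6 + 25·2 = 390
Priya: 21·2 + 5·3 + 18·1 + 23·6 + 37·2 + 25·4 = 387
Kwame: 21·6 + 5·5 + 18·5 + 23·4 + 37·1 + 25·5 = 495
Aisha has the highest Borda score (541).

Aisha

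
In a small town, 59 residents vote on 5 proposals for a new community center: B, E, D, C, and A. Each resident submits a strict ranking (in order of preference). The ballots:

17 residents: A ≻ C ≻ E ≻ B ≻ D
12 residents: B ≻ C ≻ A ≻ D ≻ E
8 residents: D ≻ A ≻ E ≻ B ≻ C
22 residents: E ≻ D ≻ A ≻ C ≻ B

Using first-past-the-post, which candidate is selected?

E

First-place votes: B 12, E 22, D 8, C 0, A 17.
E has the most first-place votes.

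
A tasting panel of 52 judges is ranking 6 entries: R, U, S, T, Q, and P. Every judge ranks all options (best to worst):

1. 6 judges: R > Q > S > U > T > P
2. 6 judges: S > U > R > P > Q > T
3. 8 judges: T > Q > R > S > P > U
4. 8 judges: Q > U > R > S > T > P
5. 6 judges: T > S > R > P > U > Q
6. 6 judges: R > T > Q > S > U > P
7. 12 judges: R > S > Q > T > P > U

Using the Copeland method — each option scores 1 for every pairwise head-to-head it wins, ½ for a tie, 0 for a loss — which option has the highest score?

R: beats U, S, T, Q, and P → score 5.
U: ties P; loses to R, S, T, and Q → score 0.5.
S: beats U, T, and P; loses to R and Q → score 3.
T: beats U and P; loses to R, S, and Q → score 2.
Q: beats U, S, T, and P; loses to R → score 4.
P: ties U; loses to R, S, T, and Q → score 0.5.
R has the best pairwise record.

R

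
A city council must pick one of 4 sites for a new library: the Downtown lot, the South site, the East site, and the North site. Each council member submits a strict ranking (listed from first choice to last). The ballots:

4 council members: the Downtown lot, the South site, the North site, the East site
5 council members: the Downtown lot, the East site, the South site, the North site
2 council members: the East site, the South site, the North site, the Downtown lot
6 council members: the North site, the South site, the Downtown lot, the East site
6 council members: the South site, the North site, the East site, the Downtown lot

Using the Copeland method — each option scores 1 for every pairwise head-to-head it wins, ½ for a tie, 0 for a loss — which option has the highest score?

the South site

the Downtown lot: beats the East site; loses to the South site and the North site → score 1.
the South site: beats the Downtown lot, the East site, and the North site → score 3.
the East site: loses to the Downtown lot, the South site, and the North site → score 0.
the North site: beats the Downtown lot and the East site; loses to the South site → score 2.
the South site has the best pairwise record.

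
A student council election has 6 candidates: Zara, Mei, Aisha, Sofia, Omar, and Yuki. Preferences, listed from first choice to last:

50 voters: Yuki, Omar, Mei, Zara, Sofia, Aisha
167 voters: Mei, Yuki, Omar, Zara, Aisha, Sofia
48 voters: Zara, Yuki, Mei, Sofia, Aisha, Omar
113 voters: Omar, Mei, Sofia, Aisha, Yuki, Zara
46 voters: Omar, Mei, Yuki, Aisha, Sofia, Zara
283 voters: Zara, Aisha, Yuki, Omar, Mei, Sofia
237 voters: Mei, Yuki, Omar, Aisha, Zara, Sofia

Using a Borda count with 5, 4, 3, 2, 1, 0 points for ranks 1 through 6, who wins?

Zara: 50·2 + 167·2 + 48·5 + 113·0 + 46·0 + 283·5 + 237·1 = 2326
Mei: 50·3 + 167·5 + 48·3 + 113·4 + 46·4 + 283·1 + 237·5 = 3233
Aisha: 50·0 + 167·1 + 48·1 + 113·2 + 46·2 + 283·4 + 237·2 = 2139
Sofia: 50·1 + 167·0 + 48·2 + 113·3 + 46·1 + 283·0 + 237·0 = 531
Omar: 50·4 + 167·3 + 48·0 + 113·5 + 46·5 + 283·2 + 237·3 = 2773
Yuki: 50·5 + 167·4 + 48·4 + 113·1 + 46·3 + 283·3 + 237·4 = 3158
Mei has the highest Borda score (3233).

Mei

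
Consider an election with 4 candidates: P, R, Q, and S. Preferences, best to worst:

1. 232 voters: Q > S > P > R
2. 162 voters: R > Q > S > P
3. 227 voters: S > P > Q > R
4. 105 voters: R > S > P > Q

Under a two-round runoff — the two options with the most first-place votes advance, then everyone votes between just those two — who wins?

Round 1 first-place votes: P 0, R 267, Q 232, S 227.
R and Q advance.
Runoff: R is preferred to Q by 267 voters; Q by 459.
Q wins the runoff.

Q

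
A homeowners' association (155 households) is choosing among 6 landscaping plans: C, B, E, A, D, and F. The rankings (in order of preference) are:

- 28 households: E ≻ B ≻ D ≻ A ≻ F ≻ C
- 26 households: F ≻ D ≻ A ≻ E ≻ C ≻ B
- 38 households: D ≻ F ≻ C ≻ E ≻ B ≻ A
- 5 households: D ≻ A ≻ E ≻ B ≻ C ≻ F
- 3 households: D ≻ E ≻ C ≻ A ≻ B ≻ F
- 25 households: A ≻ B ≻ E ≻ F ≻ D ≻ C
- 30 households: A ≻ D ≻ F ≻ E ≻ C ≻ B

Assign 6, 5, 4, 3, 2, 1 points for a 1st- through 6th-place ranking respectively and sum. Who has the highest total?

D

C: 28·1 + 26·2 + 38·4 + 5·2 + 3·4 + 25·1 + 30·2 = 339
B: 28·5 + 26·1 + 38·2 + 5·3 + 3·2 + 25·5 + 30·1 = 418
E: 28·6 + 26·3 + 38·3 + 5·4 + 3·5 + 25·4 + 30·3 = 585
A: 28·3 + 26·4 + 38·1 + 5·5 + 3·3 + 25·6 + 30·6 = 590
D: 28·4 + 26·5 + 38·6 + 5·6 + 3·6 + 25·2 + 30·5 = 718
F: 28·2 + 26·6 + 38·5 + 5·1 + 3·1 + 25·3 + 30·4 = 605
D has the highest Borda score (718).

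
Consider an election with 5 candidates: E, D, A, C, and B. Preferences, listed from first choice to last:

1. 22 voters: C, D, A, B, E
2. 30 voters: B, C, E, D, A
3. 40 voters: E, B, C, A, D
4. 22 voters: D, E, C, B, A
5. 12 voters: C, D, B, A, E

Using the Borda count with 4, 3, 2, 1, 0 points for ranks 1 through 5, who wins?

C

E: 22·0 + 30·2 + 40·4 + 22·3 + 12·0 = 286
D: 22·3 + 30·1 + 40·0 + 22·4 + 12·3 = 220
A: 22·2 + 30·0 + 40·1 + 22·0 + 12·1 = 96
C: 22·4 + 30·3 + 40·2 + 22·2 + 12·4 = 350
B: 22·1 + 30·4 + 40·3 + 22·1 + 12·2 = 308
C has the highest Borda score (350).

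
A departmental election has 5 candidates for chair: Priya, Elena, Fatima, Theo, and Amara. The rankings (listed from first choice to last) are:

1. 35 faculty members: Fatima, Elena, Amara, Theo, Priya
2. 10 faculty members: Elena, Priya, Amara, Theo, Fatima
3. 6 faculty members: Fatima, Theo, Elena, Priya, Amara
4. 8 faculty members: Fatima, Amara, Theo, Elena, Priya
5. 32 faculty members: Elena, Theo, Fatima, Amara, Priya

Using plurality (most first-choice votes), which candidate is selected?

First-place votes: Priya 0, Elena 42, Fatima 49, Theo 0, Amara 0.
Fatima has the most first-place votes.

Fatima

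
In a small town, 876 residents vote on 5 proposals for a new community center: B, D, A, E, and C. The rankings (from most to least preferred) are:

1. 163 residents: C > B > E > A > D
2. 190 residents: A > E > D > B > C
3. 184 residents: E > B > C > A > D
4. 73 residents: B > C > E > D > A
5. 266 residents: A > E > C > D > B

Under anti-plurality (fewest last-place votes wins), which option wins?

E

Last-place votes: B 266, D 347, A 73, E 0, C 190.
E is ranked last by the fewest voters, so E wins.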